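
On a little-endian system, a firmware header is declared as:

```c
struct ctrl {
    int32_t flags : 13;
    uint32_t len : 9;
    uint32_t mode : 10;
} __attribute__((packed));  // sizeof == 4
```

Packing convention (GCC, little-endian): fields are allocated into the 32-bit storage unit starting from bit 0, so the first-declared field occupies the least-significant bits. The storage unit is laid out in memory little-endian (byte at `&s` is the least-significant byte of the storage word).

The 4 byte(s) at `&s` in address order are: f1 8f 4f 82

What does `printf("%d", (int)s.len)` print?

124

[0]=0xf1 [1]=0x8f [2]=0x4f [3]=0x82 (little-endian) → word 0x824f8ff1
flags [0+:13] = (word>>0) & 0x1fff = 4081
len [13+:9] = (word>>13) & 0x1ff = 124  ←
mode [22+:10] = (word>>22) & 0x3ff = 521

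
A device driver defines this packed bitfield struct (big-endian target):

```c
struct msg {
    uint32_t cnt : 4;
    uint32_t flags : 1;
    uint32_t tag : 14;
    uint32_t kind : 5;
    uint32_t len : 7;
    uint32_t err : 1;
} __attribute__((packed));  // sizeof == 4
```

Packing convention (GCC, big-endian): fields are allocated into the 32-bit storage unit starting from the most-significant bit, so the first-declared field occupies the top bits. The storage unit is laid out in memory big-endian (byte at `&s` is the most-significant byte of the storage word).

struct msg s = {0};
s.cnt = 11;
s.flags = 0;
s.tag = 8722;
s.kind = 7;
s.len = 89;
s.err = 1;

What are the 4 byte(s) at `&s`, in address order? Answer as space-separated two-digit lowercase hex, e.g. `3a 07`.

cnt:4 = 11 → 0xb << 28 → word 0xb0000000
flags:1 = 0 → 0x0 << 27 → word 0xb0000000
tag:14 = 8722 → 0x2212 << 13 → word 0xb4424000
kind:5 = 7 → 0x7 << 8 → word 0xb4424700
len:7 = 89 → 0x59 << 1 → word 0xb44247b2
err:1 = 1 → 0x1 << 0 → word 0xb44247b3
word = 0xb44247b3 → big-endian bytes:
  [0]=0xb4  [1]=0x42  [2]=0x47  [3]=0xb3

b4 42 47 b3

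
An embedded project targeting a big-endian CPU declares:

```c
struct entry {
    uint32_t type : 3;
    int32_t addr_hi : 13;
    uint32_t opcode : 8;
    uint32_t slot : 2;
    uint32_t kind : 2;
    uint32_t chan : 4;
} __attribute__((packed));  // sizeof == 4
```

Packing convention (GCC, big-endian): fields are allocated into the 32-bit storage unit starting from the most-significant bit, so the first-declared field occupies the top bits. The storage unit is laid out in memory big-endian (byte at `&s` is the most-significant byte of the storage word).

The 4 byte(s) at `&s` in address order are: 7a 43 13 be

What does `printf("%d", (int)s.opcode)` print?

19

[0]=0x7a [1]=0x43 [2]=0x13 [3]=0xbe (big-endian) → word 0x7a4313be
type:3 @ bit 29 → (0x7a4313be>>29)&0x7 = 0x3
addr_hi:13 @ bit 16 → (0x7a4313be>>16)&0x1fff = 0x1a43
opcode:8 @ bit 8 → (0x7a4313be>>8)&0xff = 0x13  ←
slot:2 @ bit 6 → (0x7a4313be>>6)&0x3 = 0x2
kind:2 @ bit 4 → (0x7a4313be>>4)&0x3 = 0x3
chan:4 @ bit 0 → (0x7a4313be>>0)&0xf = 0xe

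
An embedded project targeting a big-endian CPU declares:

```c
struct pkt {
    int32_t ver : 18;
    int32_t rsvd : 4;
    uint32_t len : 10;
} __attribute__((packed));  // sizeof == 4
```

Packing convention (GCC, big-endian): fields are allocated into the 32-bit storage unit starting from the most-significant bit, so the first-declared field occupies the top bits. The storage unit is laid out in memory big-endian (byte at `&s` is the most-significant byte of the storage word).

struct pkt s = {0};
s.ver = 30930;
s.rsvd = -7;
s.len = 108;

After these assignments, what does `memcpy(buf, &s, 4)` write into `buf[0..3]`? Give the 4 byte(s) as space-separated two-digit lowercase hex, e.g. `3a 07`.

1e 34 a4 6c

ver:18 = 30930 → 0x78d2 << 14 → word 0x1e348000
rsvd:4 = -7 → 0x9 << 10 → word 0x1e34a400
len:10 = 108 → 0x6c << 0 → word 0x1e34a46c
word = 0x1e34a46c → big-endian bytes:
  [0]=0x1e  [1]=0x34  [2]=0xa4  [3]=0x6c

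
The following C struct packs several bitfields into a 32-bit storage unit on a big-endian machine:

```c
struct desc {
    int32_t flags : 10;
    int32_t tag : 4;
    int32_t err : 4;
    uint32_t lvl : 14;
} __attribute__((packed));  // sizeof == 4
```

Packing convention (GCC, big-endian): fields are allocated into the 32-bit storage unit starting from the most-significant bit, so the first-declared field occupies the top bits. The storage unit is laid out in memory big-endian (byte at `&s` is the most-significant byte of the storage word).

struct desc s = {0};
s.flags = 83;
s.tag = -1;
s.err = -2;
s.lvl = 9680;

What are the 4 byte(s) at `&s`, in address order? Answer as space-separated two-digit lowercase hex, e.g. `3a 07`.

14 ff a5 d0

[22+:10] flags=83 & 0x3ff = 0x53; word=0x14c00000
[18+:4] tag=-1 & 0xf = 0xf; word=0x14fc0000
[14+:4] err=-2 & 0xf = 0xe; word=0x14ff8000
[0+:14] lvl=9680 & 0x3fff = 0x25d0; word=0x14ffa5d0
word = 0x14ffa5d0 → big-endian bytes:
  [0]=0x14  [1]=0xff  [2]=0xa5  [3]=0xd0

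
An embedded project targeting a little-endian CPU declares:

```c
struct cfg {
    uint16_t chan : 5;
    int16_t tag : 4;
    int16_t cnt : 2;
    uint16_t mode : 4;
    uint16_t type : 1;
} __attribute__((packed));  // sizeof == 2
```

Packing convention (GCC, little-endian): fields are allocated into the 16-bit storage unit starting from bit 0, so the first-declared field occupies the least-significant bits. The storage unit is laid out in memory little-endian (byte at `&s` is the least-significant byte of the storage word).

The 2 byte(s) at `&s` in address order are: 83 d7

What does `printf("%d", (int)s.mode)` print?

[0]=0x83 [1]=0xd7 (little-endian) → word 0xd783
chan:5 @ bit 0 → (0xd783>>0)&0x1f = 0x3
tag:4 @ bit 5 → (0xd783>>5)&0xf = 0xc
cnt:2 @ bit 9 → (0xd783>>9)&0x3 = 0x3
mode:4 @ bit 11 → (0xd783>>11)&0xf = 0xa  ←
type:1 @ bit 15 → (0xd783>>15)&0x1 = 0x1

10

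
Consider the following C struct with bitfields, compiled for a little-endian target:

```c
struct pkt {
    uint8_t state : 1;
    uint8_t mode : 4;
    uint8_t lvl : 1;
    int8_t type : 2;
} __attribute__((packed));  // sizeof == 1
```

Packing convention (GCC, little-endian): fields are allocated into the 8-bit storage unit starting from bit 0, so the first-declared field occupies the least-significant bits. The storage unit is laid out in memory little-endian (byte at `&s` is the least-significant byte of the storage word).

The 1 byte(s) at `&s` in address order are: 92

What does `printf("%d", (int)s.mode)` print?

9

[0]=0x92 (little-endian) → word 0x92
state:1 @ bit 0 → (0x92>>0)&0x1 = 0x0
mode:4 @ bit 1 → (0x92>>1)&0xf = 0x9  ←
lvl:1 @ bit 5 → (0x92>>5)&0x1 = 0x0
type:2 @ bit 6 → (0x92>>6)&0x3 = 0x2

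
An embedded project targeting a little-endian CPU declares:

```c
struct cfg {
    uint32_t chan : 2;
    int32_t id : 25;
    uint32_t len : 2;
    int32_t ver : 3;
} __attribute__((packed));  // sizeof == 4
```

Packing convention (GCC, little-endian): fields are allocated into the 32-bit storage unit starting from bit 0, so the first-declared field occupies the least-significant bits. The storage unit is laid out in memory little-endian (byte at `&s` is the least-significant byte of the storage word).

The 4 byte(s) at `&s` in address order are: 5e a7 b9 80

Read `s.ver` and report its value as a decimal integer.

[0]=0x5e [1]=0xa7 [2]=0xb9 [3]=0x80 (little-endian) → word 0x80b9a75e
chan:2 @ bit 0 → (0x80b9a75e>>0)&0x3 = 0x2
id:25 @ bit 2 → (0x80b9a75e>>2)&0x1ffffff = 0x2e69d7
len:2 @ bit 27 → (0x80b9a75e>>27)&0x3 = 0x0
ver:3 @ bit 29 → (0x80b9a75e>>29)&0x7 = 0x4  ←
ver signed 3b, MSB=1: 4 - 8 = -4

-4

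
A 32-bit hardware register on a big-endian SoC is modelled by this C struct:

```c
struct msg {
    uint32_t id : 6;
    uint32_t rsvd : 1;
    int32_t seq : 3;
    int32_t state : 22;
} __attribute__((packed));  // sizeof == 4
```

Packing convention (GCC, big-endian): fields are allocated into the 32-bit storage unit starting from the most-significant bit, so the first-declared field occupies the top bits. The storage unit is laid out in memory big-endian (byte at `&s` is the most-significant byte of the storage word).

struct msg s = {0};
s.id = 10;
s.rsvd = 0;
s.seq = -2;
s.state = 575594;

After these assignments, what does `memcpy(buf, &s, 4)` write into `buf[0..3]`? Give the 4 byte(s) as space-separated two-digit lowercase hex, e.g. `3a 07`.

29 88 c8 6a

[26+:6] id=10 & 0x3f = 0xa; word=0x28000000
[25+:1] rsvd=0 & 0x1 = 0x0; word=0x28000000
[22+:3] seq=-2 & 0x7 = 0x6; word=0x29800000
[0+:22] state=575594 & 0x3fffff = 0x8c86a; word=0x2988c86a
word = 0x2988c86a → big-endian bytes:
  [0]=0x29  [1]=0x88  [2]=0xc8  [3]=0x6a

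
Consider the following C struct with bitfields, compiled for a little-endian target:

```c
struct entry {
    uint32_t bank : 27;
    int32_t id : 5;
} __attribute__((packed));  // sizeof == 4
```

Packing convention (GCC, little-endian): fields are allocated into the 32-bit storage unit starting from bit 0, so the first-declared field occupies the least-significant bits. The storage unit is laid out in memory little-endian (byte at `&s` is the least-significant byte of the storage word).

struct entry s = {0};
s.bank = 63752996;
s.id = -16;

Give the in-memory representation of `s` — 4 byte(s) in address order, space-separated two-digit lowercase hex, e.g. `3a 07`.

24 cb cc 83

bank:27 = 63752996 → 0x3cccb24 << 0 → word 0x03cccb24
id:5 = -16 → 0x10 << 27 → word 0x83cccb24
word = 0x83cccb24 → little-endian bytes:
  [0]=0x24  [1]=0xcb  [2]=0xcc  [3]=0x83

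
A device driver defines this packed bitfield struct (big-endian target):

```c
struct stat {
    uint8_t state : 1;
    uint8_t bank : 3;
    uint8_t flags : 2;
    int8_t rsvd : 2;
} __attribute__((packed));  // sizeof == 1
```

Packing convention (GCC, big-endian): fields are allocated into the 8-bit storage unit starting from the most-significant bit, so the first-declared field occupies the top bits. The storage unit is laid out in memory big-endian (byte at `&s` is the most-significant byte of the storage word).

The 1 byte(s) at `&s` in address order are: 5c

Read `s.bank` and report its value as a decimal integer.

[0]=0x5c (big-endian) → word 0x5c
state [7+:1] = (word>>7) & 0x1 = 0
bank [4+:3] = (word>>4) & 0x7 = 5  ←
flags [2+:2] = (word>>2) & 0x3 = 3
rsvd [0+:2] = (word>>0) & 0x3 = 0

5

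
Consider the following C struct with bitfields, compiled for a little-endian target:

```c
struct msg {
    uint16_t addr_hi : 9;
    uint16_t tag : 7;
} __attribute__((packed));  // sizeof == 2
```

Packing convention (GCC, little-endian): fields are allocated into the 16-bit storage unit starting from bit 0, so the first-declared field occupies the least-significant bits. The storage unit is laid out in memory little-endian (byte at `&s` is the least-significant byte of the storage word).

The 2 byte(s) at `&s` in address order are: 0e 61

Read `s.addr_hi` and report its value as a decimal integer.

270

[0]=0x0e [1]=0x61 (little-endian) → word 0x610e
addr_hi [0+:9] = (word>>0) & 0x1ff = 270  ←
tag [9+:7] = (word>>9) & 0x7f = 48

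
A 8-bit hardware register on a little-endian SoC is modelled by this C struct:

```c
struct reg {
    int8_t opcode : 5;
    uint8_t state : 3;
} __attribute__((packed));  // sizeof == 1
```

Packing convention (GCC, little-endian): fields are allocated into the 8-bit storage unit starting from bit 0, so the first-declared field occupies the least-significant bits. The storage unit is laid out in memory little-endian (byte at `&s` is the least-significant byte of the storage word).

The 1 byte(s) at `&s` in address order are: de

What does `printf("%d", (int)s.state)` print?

[0]=0xde (little-endian) → word 0xde
opcode [0+:5] = (word>>0) & 0x1f = 30
state [5+:3] = (word>>5) & 0x7 = 6  ←

6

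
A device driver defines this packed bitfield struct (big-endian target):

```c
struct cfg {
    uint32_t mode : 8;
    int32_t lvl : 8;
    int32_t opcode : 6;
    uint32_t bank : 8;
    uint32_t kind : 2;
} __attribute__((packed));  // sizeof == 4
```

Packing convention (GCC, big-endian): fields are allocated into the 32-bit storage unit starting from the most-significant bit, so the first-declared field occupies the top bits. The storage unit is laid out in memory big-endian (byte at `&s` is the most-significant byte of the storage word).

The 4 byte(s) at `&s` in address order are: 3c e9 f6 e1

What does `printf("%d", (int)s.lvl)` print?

-23

[0]=0x3c [1]=0xe9 [2]=0xf6 [3]=0xe1 (big-endian) → word 0x3ce9f6e1
mode [24+:8] = (word>>24) & 0xff = 60
lvl [16+:8] = (word>>16) & 0xff = 233  ←
opcode [10+:6] = (word>>10) & 0x3f = 61
bank [2+:8] = (word>>2) & 0xff = 184
kind [0+:2] = (word>>0) & 0x3 = 1
lvl signed 8b, MSB=1: 233 - 256 = -23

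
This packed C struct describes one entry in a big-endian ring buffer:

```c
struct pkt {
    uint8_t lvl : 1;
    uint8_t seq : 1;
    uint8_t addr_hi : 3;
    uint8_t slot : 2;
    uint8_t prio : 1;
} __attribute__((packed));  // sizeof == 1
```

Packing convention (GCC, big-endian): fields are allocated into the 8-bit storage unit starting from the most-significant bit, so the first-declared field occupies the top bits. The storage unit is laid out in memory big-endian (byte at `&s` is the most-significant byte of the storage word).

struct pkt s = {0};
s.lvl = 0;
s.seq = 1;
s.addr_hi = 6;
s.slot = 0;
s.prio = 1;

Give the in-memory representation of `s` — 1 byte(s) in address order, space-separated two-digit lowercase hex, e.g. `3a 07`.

lvl:1 = 0 → 0x0 << 7 → word 0x00
seq:1 = 1 → 0x1 << 6 → word 0x40
addr_hi:3 = 6 → 0x6 << 3 → word 0x70
slot:2 = 0 → 0x0 << 1 → word 0x70
prio:1 = 1 → 0x1 << 0 → word 0x71
word = 0x71 → big-endian bytes:
  [0]=0x71

71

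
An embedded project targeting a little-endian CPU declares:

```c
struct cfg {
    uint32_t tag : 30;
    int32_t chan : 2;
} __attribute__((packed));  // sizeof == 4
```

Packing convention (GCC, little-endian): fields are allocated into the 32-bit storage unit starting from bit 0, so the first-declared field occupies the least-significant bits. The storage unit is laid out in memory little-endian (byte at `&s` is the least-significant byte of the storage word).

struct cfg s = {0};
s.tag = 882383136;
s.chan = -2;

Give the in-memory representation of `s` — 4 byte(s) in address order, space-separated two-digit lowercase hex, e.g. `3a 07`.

[0+:30] tag=882383136 & 0x3fffffff = 0x34981920; word=0x34981920
[30+:2] chan=-2 & 0x3 = 0x2; word=0xb4981920
word = 0xb4981920 → little-endian bytes:
  [0]=0x20  [1]=0x19  [2]=0x98  [3]=0xb4

20 19 98 b4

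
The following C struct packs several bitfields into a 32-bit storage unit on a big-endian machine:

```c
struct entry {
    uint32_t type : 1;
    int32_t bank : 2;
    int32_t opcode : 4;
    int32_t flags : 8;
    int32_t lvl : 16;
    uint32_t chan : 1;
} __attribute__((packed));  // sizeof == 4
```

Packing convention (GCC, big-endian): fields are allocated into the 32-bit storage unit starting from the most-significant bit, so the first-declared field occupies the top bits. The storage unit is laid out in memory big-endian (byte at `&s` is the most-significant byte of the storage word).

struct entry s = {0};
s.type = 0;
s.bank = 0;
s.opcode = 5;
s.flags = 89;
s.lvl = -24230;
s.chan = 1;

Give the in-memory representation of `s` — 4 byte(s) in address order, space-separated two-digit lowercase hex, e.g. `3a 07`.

0a b3 42 b5

type:1 = 0 → 0x0 << 31 → word 0x00000000
bank:2 = 0 → 0x0 << 29 → word 0x00000000
opcode:4 = 5 → 0x5 << 25 → word 0x0a000000
flags:8 = 89 → 0x59 << 17 → word 0x0ab20000
lvl:16 = -24230 → 0xa15a << 1 → word 0x0ab342b4
chan:1 = 1 → 0x1 << 0 → word 0x0ab342b5
word = 0x0ab342b5 → big-endian bytes:
  [0]=0x0a  [1]=0xb3  [2]=0x42  [3]=0xb5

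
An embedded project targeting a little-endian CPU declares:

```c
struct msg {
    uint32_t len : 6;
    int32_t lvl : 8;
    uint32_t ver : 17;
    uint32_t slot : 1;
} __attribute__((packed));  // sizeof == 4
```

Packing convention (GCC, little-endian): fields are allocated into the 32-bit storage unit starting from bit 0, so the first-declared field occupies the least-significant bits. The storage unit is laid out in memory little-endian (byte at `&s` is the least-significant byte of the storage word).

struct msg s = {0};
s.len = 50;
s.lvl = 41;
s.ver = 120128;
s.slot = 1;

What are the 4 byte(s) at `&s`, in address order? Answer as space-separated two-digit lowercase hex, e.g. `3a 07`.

len:6 = 50 → 0x32 << 0 → word 0x00000032
lvl:8 = 41 → 0x29 << 6 → word 0x00000a72
ver:17 = 120128 → 0x1d540 << 14 → word 0x75500a72
slot:1 = 1 → 0x1 << 31 → word 0xf5500a72
word = 0xf5500a72 → little-endian bytes:
  [0]=0x72  [1]=0x0a  [2]=0x50  [3]=0xf5

72 0a 50 f5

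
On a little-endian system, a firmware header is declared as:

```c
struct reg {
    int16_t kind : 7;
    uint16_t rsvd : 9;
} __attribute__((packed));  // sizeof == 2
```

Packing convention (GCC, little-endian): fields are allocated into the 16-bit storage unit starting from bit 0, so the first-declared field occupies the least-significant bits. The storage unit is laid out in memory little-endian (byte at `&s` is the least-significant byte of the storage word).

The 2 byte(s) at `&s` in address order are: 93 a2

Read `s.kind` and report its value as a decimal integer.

[0]=0x93 [1]=0xa2 (little-endian) → word 0xa293
kind:7 @ bit 0 → (0xa293>>0)&0x7f = 0x13  ←
rsvd:9 @ bit 7 → (0xa293>>7)&0x1ff = 0x145
kind signed 7b, MSB=0: value = 19

19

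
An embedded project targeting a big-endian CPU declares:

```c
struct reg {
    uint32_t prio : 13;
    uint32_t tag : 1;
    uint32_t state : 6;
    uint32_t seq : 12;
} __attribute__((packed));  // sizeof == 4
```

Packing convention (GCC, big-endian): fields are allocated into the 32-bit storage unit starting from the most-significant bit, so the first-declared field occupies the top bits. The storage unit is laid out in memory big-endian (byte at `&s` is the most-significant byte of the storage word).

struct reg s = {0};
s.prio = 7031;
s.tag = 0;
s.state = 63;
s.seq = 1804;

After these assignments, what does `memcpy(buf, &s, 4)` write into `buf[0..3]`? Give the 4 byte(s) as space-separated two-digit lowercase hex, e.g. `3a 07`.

prio:13 = 7031 → 0x1b77 << 19 → word 0xdbb80000
tag:1 = 0 → 0x0 << 18 → word 0xdbb80000
state:6 = 63 → 0x3f << 12 → word 0xdbbbf000
seq:12 = 1804 → 0x70c << 0 → word 0xdbbbf70c
word = 0xdbbbf70c → big-endian bytes:
  [0]=0xdb  [1]=0xbb  [2]=0xf7  [3]=0x0c

db bb f7 0c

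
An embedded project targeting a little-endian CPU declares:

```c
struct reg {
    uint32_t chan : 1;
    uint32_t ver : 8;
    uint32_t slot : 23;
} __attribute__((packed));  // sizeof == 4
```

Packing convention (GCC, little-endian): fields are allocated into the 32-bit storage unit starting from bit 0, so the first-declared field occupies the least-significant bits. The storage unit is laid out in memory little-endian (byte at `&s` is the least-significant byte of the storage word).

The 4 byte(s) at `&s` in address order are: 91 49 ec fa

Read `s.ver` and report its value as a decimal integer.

200

[0]=0x91 [1]=0x49 [2]=0xec [3]=0xfa (little-endian) → word 0xfaec4991
chan [0+:1] = (word>>0) & 0x1 = 1
ver [1+:8] = (word>>1) & 0xff = 200  ←
slot [9+:23] = (word>>9) & 0x7fffff = 8222244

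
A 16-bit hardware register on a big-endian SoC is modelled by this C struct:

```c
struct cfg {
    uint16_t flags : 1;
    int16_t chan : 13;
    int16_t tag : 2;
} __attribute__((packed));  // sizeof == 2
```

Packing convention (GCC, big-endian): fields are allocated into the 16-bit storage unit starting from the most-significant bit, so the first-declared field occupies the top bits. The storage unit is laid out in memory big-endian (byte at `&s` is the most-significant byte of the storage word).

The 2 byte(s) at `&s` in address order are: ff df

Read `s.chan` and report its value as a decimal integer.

-9

[0]=0xff [1]=0xdf (big-endian) → word 0xffdf
flags:1 @ bit 15 → (0xffdf>>15)&0x1 = 0x1
chan:13 @ bit 2 → (0xffdf>>2)&0x1fff = 0x1ff7  ←
tag:2 @ bit 0 → (0xffdf>>0)&0x3 = 0x3
chan signed 13b, MSB=1: 8183 - 8192 = -9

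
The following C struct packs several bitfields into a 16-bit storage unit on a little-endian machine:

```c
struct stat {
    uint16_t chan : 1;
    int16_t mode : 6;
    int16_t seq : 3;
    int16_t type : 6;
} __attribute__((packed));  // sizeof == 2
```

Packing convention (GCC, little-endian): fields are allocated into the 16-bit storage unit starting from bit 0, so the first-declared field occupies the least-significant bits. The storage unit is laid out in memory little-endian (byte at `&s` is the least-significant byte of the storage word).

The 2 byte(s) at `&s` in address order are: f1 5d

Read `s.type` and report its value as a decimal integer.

23

[0]=0xf1 [1]=0x5d (little-endian) → word 0x5df1
chan [0+:1] = (word>>0) & 0x1 = 1
mode [1+:6] = (word>>1) & 0x3f = 56
seq [7+:3] = (word>>7) & 0x7 = 3
type [10+:6] = (word>>10) & 0x3f = 23  ←
type signed 6b, MSB=0: value = 23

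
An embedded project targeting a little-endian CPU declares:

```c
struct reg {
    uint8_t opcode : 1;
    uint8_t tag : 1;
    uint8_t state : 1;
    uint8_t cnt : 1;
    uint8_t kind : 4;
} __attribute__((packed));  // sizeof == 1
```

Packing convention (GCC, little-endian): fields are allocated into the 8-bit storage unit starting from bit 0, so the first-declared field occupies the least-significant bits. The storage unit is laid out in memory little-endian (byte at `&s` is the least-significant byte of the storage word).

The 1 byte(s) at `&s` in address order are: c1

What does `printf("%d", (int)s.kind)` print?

12

[0]=0xc1 (little-endian) → word 0xc1
opcode:1 @ bit 0 → (0xc1>>0)&0x1 = 0x1
tag:1 @ bit 1 → (0xc1>>1)&0x1 = 0x0
state:1 @ bit 2 → (0xc1>>2)&0x1 = 0x0
cnt:1 @ bit 3 → (0xc1>>3)&0x1 = 0x0
kind:4 @ bit 4 → (0xc1>>4)&0xf = 0xc  ←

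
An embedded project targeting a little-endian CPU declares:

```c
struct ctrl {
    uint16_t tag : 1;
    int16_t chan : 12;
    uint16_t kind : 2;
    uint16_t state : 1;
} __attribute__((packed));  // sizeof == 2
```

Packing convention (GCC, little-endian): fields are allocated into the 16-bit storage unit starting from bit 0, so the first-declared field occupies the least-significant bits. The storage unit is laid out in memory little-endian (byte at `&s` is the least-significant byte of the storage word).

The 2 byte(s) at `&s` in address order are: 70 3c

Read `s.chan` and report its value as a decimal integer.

[0]=0x70 [1]=0x3c (little-endian) → word 0x3c70
tag:1 @ bit 0 → (0x3c70>>0)&0x1 = 0x0
chan:12 @ bit 1 → (0x3c70>>1)&0xfff = 0xe38  ←
kind:2 @ bit 13 → (0x3c70>>13)&0x3 = 0x1
state:1 @ bit 15 → (0x3c70>>15)&0x1 = 0x0
chan signed 12b, MSB=1: 3640 - 4096 = -456

-456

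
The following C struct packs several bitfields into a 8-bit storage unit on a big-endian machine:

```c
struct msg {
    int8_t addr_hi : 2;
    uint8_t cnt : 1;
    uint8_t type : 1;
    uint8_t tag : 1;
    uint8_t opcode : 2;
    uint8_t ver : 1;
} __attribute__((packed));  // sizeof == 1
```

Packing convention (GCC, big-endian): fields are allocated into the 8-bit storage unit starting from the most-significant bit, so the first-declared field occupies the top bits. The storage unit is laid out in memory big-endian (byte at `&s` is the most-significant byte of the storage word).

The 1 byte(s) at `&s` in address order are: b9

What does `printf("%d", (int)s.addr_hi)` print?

[0]=0xb9 (big-endian) → word 0xb9
addr_hi [6+:2] = (word>>6) & 0x3 = 2  ←
cnt [5+:1] = (word>>5) & 0x1 = 1
type [4+:1] = (word>>4) & 0x1 = 1
tag [3+:1] = (word>>3) & 0x1 = 1
opcode [1+:2] = (word>>1) & 0x3 = 0
ver [0+:1] = (word>>0) & 0x1 = 1
addr_hi signed 2b, MSB=1: 2 - 4 = -2

-2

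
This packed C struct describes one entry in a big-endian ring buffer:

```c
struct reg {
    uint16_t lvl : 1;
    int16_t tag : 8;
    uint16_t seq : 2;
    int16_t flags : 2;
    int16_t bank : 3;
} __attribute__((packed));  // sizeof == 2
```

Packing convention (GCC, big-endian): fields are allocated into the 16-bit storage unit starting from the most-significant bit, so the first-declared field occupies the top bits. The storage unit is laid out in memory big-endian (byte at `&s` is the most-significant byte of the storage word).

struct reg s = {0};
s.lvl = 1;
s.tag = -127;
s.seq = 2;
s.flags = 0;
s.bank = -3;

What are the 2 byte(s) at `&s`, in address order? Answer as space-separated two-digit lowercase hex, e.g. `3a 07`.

lvl (1b) val=1 bits=0x1 at bit 15: 0x8000
tag (8b) val=-127 bits=0x81 at bit 7: 0xc080
seq (2b) val=2 bits=0x2 at bit 5: 0xc0c0
flags (2b) val=0 bits=0x0 at bit 3: 0xc0c0
bank (3b) val=-3 bits=0x5 at bit 0: 0xc0c5
word = 0xc0c5 → big-endian bytes:
  [0]=0xc0  [1]=0xc5

c0 c5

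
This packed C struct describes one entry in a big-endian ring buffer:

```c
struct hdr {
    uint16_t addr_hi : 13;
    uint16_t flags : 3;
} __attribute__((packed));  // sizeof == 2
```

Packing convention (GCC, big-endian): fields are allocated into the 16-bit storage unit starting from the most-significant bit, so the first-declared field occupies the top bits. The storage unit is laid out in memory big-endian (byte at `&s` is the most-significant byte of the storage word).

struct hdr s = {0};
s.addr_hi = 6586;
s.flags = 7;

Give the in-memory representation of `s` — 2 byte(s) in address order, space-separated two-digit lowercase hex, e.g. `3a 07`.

addr_hi (13b) val=6586 bits=0x19ba at bit 3: 0xcdd0
flags (3b) val=7 bits=0x7 at bit 0: 0xcdd7
word = 0xcdd7 → big-endian bytes:
  [0]=0xcd  [1]=0xd7

cd d7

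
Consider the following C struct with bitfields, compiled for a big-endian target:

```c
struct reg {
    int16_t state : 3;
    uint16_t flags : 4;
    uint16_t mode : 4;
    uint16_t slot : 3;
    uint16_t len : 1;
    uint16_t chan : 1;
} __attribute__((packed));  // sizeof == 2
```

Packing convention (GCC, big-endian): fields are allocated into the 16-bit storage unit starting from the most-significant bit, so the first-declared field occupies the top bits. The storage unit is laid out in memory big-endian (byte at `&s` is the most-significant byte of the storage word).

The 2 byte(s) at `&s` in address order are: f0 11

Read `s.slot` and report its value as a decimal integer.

[0]=0xf0 [1]=0x11 (big-endian) → word 0xf011
state:3 @ bit 13 → (0xf011>>13)&0x7 = 0x7
flags:4 @ bit 9 → (0xf011>>9)&0xf = 0x8
mode:4 @ bit 5 → (0xf011>>5)&0xf = 0x0
slot:3 @ bit 2 → (0xf011>>2)&0x7 = 0x4  ←
len:1 @ bit 1 → (0xf011>>1)&0x1 = 0x0
chan:1 @ bit 0 → (0xf011>>0)&0x1 = 0x1

4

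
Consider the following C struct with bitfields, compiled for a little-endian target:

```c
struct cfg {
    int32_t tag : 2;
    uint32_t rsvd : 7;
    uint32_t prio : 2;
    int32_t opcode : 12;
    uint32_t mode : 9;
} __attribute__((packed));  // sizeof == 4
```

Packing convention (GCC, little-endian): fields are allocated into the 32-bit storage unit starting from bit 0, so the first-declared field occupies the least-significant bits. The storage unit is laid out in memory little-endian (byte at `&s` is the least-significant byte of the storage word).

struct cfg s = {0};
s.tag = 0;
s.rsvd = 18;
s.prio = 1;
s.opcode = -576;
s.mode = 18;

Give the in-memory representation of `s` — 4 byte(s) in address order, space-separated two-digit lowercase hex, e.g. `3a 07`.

48 02 6e 09

tag:2 = 0 → 0x0 << 0 → word 0x00000000
rsvd:7 = 18 → 0x12 << 2 → word 0x00000048
prio:2 = 1 → 0x1 << 9 → word 0x00000248
opcode:12 = -576 → 0xdc0 << 11 → word 0x006e0248
mode:9 = 18 → 0x12 << 23 → word 0x096e0248
word = 0x096e0248 → little-endian bytes:
  [0]=0x48  [1]=0x02  [2]=0x6e  [3]=0x09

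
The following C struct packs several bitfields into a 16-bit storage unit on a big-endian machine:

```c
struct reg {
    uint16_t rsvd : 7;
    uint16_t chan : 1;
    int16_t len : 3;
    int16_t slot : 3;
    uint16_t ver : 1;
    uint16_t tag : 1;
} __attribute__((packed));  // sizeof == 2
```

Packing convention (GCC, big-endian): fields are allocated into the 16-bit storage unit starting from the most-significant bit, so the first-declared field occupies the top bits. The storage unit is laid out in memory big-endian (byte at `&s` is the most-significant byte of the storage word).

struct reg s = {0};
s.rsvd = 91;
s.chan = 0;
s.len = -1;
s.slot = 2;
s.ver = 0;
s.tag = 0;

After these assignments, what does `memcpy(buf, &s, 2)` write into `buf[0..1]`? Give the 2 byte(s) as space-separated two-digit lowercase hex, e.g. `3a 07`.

[9+:7] rsvd=91 & 0x7f = 0x5b; word=0xb600
[8+:1] chan=0 & 0x1 = 0x0; word=0xb600
[5+:3] len=-1 & 0x7 = 0x7; word=0xb6e0
[2+:3] slot=2 & 0x7 = 0x2; word=0xb6e8
[1+:1] ver=0 & 0x1 = 0x0; word=0xb6e8
[0+:1] tag=0 & 0x1 = 0x0; word=0xb6e8
word = 0xb6e8 → big-endian bytes:
  [0]=0xb6  [1]=0xe8

b6 e8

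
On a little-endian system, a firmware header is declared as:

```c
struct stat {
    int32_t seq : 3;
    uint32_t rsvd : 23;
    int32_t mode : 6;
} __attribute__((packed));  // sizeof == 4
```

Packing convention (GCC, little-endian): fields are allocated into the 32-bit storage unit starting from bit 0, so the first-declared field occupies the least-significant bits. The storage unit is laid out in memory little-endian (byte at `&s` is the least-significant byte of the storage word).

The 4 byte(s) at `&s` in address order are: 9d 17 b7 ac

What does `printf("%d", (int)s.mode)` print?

[0]=0x9d [1]=0x17 [2]=0xb7 [3]=0xac (little-endian) → word 0xacb7179d
seq:3 @ bit 0 → (0xacb7179d>>0)&0x7 = 0x5
rsvd:23 @ bit 3 → (0xacb7179d>>3)&0x7fffff = 0x16e2f3
mode:6 @ bit 26 → (0xacb7179d>>26)&0x3f = 0x2b  ←
mode signed 6b, MSB=1: 43 - 64 = -21

-21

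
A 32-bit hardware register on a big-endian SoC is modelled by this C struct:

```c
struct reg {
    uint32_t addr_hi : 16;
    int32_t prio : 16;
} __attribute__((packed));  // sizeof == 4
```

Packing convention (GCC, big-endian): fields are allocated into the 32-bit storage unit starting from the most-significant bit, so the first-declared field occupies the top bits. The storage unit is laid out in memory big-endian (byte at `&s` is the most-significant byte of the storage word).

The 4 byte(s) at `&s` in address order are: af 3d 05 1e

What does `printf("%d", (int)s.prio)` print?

1310

[0]=0xaf [1]=0x3d [2]=0x05 [3]=0x1e (big-endian) → word 0xaf3d051e
addr_hi [16+:16] = (word>>16) & 0xffff = 44861
prio [0+:16] = (word>>0) & 0xffff = 1310  ←
prio signed 16b, MSB=0: value = 1310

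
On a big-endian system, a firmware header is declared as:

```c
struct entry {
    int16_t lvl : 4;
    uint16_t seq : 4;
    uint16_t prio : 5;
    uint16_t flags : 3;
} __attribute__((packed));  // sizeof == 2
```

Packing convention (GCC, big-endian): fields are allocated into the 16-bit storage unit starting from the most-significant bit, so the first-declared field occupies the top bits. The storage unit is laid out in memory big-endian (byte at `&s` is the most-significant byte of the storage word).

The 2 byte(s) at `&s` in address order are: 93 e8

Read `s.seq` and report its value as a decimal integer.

[0]=0x93 [1]=0xe8 (big-endian) → word 0x93e8
lvl [12+:4] = (word>>12) & 0xf = 9
seq [8+:4] = (word>>8) & 0xf = 3  ←
prio [3+:5] = (word>>3) & 0x1f = 29
flags [0+:3] = (word>>0) & 0x7 = 0

3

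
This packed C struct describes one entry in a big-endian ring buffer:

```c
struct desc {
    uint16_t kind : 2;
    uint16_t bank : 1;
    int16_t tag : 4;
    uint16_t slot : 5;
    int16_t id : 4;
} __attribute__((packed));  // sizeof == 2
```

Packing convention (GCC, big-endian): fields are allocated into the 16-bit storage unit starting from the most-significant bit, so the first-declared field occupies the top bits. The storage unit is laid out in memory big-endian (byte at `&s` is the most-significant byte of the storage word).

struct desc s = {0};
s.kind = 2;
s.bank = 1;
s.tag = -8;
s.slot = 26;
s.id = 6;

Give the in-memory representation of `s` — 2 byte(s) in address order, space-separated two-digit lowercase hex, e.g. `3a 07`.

kind (2b) val=2 bits=0x2 at bit 14: 0x8000
bank (1b) val=1 bits=0x1 at bit 13: 0xa000
tag (4b) val=-8 bits=0x8 at bit 9: 0xb000
slot (5b) val=26 bits=0x1a at bit 4: 0xb1a0
id (4b) val=6 bits=0x6 at bit 0: 0xb1a6
word = 0xb1a6 → big-endian bytes:
  [0]=0xb1  [1]=0xa6

b1 a6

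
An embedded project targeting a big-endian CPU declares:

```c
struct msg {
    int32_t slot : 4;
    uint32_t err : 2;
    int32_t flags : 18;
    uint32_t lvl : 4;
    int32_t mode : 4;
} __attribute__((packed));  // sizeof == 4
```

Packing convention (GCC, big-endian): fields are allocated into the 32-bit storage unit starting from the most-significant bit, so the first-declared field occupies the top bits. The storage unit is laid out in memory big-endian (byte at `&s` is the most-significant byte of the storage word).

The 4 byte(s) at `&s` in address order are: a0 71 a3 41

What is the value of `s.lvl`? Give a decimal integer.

[0]=0xa0 [1]=0x71 [2]=0xa3 [3]=0x41 (big-endian) → word 0xa071a341
slot:4 @ bit 28 → (0xa071a341>>28)&0xf = 0xa
err:2 @ bit 26 → (0xa071a341>>26)&0x3 = 0x0
flags:18 @ bit 8 → (0xa071a341>>8)&0x3ffff = 0x71a3
lvl:4 @ bit 4 → (0xa071a341>>4)&0xf = 0x4  ←
mode:4 @ bit 0 → (0xa071a341>>0)&0xf = 0x1

4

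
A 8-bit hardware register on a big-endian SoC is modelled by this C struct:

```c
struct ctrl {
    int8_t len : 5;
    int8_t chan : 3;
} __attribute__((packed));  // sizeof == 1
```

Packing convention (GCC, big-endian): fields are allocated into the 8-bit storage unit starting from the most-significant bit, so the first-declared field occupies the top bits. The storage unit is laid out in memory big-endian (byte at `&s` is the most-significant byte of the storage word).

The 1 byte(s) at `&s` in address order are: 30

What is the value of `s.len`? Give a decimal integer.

6

[0]=0x30 (big-endian) → word 0x30
len:5 @ bit 3 → (0x30>>3)&0x1f = 0x6  ←
chan:3 @ bit 0 → (0x30>>0)&0x7 = 0x0
len signed 5b, MSB=0: value = 6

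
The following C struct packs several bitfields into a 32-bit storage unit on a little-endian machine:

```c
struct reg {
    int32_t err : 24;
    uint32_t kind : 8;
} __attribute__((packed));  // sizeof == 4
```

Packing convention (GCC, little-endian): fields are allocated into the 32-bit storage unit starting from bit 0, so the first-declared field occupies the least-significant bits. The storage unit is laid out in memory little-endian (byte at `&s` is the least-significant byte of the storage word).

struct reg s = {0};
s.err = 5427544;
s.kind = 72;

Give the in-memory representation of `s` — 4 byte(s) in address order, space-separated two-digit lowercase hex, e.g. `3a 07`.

58 d1 52 48

err (24b) val=5427544 bits=0x52d158 at bit 0: 0x0052d158
kind (8b) val=72 bits=0x48 at bit 24: 0x4852d158
word = 0x4852d158 → little-endian bytes:
  [0]=0x58  [1]=0xd1  [2]=0x52  [3]=0x48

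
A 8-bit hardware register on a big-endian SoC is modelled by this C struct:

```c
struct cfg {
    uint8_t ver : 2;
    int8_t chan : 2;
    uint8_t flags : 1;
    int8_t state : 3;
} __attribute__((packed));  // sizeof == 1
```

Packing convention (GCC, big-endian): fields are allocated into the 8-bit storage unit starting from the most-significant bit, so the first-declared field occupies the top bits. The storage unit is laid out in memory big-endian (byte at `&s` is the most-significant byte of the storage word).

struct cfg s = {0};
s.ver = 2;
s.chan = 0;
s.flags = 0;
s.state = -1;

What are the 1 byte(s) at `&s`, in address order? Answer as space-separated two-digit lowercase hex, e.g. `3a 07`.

87

[6+:2] ver=2 & 0x3 = 0x2; word=0x80
[4+:2] chan=0 & 0x3 = 0x0; word=0x80
[3+:1] flags=0 & 0x1 = 0x0; word=0x80
[0+:3] state=-1 & 0x7 = 0x7; word=0x87
word = 0x87 → big-endian bytes:
  [0]=0x87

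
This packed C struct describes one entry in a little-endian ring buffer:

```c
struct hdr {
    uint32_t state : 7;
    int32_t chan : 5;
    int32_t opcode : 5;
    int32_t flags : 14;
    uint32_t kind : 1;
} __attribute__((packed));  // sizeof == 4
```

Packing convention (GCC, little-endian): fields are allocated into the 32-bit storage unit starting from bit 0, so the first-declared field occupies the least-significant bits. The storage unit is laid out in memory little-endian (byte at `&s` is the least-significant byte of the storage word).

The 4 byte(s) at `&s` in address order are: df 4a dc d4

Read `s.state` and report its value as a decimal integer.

[0]=0xdf [1]=0x4a [2]=0xdc [3]=0xd4 (little-endian) → word 0xd4dc4adf
state [0+:7] = (word>>0) & 0x7f = 95  ←
chan [7+:5] = (word>>7) & 0x1f = 21
opcode [12+:5] = (word>>12) & 0x1f = 4
flags [17+:14] = (word>>17) & 0x3fff = 10862
kind [31+:1] = (word>>31) & 0x1 = 1

95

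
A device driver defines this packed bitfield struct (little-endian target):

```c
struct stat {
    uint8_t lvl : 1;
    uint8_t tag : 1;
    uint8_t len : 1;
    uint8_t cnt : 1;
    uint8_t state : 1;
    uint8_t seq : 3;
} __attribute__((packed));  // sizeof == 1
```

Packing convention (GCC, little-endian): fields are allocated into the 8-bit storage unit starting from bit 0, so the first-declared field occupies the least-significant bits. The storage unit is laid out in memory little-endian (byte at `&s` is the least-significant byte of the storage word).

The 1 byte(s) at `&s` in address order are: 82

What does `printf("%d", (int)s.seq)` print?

4

[0]=0x82 (little-endian) → word 0x82
lvl:1 @ bit 0 → (0x82>>0)&0x1 = 0x0
tag:1 @ bit 1 → (0x82>>1)&0x1 = 0x1
len:1 @ bit 2 → (0x82>>2)&0x1 = 0x0
cnt:1 @ bit 3 → (0x82>>3)&0x1 = 0x0
state:1 @ bit 4 → (0x82>>4)&0x1 = 0x0
seq:3 @ bit 5 → (0x82>>5)&0x7 = 0x4  ←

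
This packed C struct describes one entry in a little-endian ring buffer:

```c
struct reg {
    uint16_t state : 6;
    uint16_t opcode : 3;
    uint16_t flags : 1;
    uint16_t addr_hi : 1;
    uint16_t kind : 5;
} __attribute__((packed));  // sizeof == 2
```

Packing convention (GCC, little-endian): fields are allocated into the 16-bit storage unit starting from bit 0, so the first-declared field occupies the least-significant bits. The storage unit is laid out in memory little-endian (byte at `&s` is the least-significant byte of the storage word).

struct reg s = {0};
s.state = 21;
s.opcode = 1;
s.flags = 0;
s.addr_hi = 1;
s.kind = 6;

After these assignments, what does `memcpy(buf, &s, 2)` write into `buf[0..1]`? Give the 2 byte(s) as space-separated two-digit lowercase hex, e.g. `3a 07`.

55 34

state:6 = 21 → 0x15 << 0 → word 0x0015
opcode:3 = 1 → 0x1 << 6 → word 0x0055
flags:1 = 0 → 0x0 << 9 → word 0x0055
addr_hi:1 = 1 → 0x1 << 10 → word 0x0455
kind:5 = 6 → 0x6 << 11 → word 0x3455
word = 0x3455 → little-endian bytes:
  [0]=0x55  [1]=0x34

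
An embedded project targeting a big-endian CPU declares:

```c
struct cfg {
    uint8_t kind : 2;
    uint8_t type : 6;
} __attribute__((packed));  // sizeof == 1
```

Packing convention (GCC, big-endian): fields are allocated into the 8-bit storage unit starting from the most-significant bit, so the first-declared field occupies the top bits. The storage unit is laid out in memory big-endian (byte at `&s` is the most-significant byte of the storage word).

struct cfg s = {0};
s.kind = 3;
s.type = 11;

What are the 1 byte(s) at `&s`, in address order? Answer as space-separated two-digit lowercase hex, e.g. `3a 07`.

cb

kind:2 = 3 → 0x3 << 6 → word 0xc0
type:6 = 11 → 0xb << 0 → word 0xcb
word = 0xcb → big-endian bytes:
  [0]=0xcb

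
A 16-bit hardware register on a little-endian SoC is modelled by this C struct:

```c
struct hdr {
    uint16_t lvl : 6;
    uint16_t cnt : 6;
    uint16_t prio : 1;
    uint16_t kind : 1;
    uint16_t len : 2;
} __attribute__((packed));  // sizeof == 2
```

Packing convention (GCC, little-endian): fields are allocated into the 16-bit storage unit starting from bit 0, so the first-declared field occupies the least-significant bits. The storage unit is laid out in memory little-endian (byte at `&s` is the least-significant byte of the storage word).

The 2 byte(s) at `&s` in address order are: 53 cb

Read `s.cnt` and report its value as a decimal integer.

[0]=0x53 [1]=0xcb (little-endian) → word 0xcb53
lvl [0+:6] = (word>>0) & 0x3f = 19
cnt [6+:6] = (word>>6) & 0x3f = 45  ←
prio [12+:1] = (word>>12) & 0x1 = 0
kind [13+:1] = (word>>13) & 0x1 = 0
len [14+:2] = (word>>14) & 0x3 = 3

45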